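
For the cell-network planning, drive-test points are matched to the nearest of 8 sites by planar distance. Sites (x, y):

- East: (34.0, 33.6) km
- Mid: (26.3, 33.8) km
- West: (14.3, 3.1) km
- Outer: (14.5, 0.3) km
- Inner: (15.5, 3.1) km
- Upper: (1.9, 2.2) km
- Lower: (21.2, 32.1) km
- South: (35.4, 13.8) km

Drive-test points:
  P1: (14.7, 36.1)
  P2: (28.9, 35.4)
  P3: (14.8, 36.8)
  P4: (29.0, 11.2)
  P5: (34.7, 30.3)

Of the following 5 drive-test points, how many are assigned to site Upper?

P1 → Lower
P2 → Mid
P3 → Lower
P4 → South
P5 → East
0 of the 5 go to Upper.

0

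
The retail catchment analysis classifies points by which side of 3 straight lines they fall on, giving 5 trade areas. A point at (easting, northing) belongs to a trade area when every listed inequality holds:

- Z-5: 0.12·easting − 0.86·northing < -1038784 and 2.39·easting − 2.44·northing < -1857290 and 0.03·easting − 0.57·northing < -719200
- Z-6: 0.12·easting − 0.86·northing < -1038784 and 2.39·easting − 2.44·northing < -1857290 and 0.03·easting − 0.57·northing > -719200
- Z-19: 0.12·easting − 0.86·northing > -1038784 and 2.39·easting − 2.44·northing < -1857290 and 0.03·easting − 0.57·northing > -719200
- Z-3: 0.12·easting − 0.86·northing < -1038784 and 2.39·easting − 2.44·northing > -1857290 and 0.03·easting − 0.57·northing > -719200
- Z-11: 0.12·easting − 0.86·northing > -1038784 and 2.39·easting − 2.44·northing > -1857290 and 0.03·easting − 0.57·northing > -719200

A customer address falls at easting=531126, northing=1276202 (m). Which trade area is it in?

Z-11

0.12·531126 − 0.86·1276202 = -1033798.600, which is > -1038784
2.39·531126 − 2.44·1276202 = -1844541.740, which is > -1857290
0.03·531126 − 0.57·1276202 = -711501.360, which is > -719200
This sign pattern matches Z-11.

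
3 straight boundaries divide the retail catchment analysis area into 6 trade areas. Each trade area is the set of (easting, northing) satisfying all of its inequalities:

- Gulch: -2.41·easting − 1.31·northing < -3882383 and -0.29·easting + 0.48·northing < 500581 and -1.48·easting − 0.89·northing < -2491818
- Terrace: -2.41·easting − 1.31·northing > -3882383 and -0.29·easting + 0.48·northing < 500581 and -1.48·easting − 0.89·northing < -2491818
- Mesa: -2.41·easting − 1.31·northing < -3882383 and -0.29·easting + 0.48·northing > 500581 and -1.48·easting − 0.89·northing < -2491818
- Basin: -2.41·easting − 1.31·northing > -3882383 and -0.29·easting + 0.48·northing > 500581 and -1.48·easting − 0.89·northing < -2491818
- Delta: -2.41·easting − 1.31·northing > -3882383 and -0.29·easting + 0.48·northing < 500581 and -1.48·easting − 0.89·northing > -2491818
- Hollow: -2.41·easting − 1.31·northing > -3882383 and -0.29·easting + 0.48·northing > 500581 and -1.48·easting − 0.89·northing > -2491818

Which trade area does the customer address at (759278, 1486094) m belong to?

Delta

-2.41·759278 − 1.31·1486094 = -3776643.120, which is > -3882383
-0.29·759278 + 0.48·1486094 = 493134.500, which is < 500581
-1.48·759278 − 0.89·1486094 = -2446355.100, which is > -2491818
This sign pattern matches Delta.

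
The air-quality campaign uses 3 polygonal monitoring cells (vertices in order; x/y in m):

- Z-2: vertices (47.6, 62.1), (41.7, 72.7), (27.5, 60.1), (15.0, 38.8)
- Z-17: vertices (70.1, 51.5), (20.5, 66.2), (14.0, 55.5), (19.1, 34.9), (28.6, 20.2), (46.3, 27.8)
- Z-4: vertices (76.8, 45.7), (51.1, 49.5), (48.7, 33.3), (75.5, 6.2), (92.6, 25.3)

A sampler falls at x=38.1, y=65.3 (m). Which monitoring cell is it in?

Z-2

Cast a ray rightward from (38.1, 65.3). For each polygon, the edges (by vertex number in listed order) whose endpoints lie on opposite sides of y = 65.3, where each meets that height, and whether that is right or left of the point:
Z-2: 1–2 at x≈45.82 (right), 2–3 at x≈33.36 (left) → 1 crossing.
Z-17: 1–2 at x≈23.54 (left), 2–3 at x≈19.95 (left) → 0 crossings.
Z-4: no edge straddles that height → 0 crossings.
Only Z-2 has an odd count, so the point is inside Z-2.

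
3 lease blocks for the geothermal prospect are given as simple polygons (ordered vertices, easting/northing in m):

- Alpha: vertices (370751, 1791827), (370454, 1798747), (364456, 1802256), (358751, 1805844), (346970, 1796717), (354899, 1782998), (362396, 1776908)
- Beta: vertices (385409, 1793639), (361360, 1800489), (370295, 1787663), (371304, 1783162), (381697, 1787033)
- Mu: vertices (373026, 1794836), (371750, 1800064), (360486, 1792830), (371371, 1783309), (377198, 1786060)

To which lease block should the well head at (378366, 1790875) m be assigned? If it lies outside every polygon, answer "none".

Beta

Cast a ray rightward from (378366, 1790875). For each polygon, the edges (by vertex number in listed order) whose endpoints lie on opposite sides of northing = 1790875, where each meets that height, and whether that is right or left of the point:
Alpha: 5–6 at easting≈350346.4 (left), 7–1 at easting≈370217.9 (left) → 0 crossings.
Beta: 2–3 at easting≈368057.4 (left), 5–1 at easting≈383855.9 (right) → 1 crossing.
Mu: 3–4 at easting≈362721.1 (left), 5–1 at easting≈374909.0 (left) → 0 crossings.
Only Beta has an odd count, so the point is inside Beta.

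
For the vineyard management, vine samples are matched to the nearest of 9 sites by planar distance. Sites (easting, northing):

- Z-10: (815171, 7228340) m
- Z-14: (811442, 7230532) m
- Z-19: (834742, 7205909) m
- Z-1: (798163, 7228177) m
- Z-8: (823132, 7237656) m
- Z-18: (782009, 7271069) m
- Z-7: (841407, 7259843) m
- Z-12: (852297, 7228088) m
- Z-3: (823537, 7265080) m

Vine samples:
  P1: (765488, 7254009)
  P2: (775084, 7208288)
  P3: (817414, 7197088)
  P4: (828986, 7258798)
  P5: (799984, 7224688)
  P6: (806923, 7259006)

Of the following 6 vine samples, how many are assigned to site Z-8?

P1 → Z-18
P2 → Z-1
P3 → Z-19
P4 → Z-3
P5 → Z-1
P6 → Z-3
0 of the 6 go to Z-8.

0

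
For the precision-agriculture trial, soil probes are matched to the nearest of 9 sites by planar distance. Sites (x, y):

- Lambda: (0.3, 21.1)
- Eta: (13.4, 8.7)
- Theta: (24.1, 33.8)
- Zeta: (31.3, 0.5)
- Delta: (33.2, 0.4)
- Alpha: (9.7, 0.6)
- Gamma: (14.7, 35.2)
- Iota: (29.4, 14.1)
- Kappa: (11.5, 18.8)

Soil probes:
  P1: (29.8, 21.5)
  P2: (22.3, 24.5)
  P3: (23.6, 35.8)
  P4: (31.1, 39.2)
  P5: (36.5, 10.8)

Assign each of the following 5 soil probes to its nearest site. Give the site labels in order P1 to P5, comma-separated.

P1 → Iota (d²=54.92)
P2 → Theta (d²=89.73)
P3 → Theta (d²=4.25)
P4 → Theta (d²=78.16)
P5 → Iota (d²=61.30)

Iota, Theta, Theta, Theta, Iota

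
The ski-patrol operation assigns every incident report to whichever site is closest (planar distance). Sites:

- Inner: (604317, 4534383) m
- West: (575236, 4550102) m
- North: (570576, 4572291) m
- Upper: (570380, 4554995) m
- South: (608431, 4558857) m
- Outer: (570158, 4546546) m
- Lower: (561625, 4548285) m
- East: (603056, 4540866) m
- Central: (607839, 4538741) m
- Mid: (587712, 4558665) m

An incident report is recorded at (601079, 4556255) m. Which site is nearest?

South

Squared distances to each site:
Inner: 488869028.000; West: 705720058.000; North: 1187586305.000; Upper: 944016201.000; South: 60822308.000; Outer: 1050372922.000; Lower: 1620139016.000; East: 240729850.000; Central: 352437796.000; Mid: 184484789.000.
Minimum at South.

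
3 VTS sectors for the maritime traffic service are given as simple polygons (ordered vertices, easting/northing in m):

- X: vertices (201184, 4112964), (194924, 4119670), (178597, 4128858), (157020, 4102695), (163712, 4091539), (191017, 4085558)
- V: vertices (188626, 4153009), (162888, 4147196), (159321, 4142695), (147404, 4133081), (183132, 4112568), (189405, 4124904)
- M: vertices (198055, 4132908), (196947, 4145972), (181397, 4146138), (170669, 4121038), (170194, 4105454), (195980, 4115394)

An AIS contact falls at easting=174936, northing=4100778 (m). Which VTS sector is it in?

Cast a ray rightward from (174936, 4100778). For each polygon, the edges (by vertex number in listed order) whose endpoints lie on opposite sides of northing = 4100778, where each meets that height, and whether that is right or left of the point:
X: 4–5 at easting≈158169.9 (left), 6–1 at easting≈196663.3 (right) → 1 crossing.
V: no edge straddles that height → 0 crossings.
M: no edge straddles that height → 0 crossings.
Only X has an odd count, so the point is inside X.

X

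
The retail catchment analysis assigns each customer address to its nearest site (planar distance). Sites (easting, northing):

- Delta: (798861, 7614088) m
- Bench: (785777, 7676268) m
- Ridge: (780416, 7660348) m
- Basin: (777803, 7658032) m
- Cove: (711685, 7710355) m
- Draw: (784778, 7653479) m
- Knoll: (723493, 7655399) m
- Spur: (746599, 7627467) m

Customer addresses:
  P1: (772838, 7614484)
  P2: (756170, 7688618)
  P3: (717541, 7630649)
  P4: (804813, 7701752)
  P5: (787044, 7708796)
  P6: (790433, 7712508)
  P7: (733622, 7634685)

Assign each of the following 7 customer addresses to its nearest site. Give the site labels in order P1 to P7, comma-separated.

Delta, Bench, Knoll, Bench, Bench, Bench, Spur

P1 → Delta (d²=677353345.00)
P2 → Bench (d²=1029096949.00)
P3 → Knoll (d²=647988804.00)
P4 → Bench (d²=1011803552.00)
P5 → Bench (d²=1059676073.00)
P6 → Bench (d²=1335015936.00)
P7 → Spur (d²=220502053.00)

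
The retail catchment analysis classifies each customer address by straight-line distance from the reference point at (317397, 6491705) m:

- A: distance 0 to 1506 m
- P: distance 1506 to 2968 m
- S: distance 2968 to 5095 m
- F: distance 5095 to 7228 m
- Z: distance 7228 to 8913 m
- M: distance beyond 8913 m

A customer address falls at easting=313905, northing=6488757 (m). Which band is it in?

S

Distance = √((313905−317397)² + (6488757−6491705)²) = √(12194064.000 + 8690704.000) = 4569.986 m.
2968 ≤ 4569.986 < 5095 → S.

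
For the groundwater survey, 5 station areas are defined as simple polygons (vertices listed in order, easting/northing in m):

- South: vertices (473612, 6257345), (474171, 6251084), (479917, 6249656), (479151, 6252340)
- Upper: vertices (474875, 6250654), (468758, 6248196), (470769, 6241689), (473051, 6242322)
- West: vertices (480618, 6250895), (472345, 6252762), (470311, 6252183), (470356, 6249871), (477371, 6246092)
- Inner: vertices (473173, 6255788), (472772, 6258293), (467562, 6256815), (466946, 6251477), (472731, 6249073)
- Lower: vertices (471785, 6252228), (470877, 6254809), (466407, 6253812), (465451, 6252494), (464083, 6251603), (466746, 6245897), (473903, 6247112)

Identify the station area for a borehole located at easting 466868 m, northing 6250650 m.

Lower

Cast a ray rightward from (466868, 6250650). For each polygon, the edges (by vertex number in listed order) whose endpoints lie on opposite sides of northing = 6250650, where each meets that height, and whether that is right or left of the point:
South: 2–3 at easting≈475917.3 (right), 3–4 at easting≈479633.3 (right) → 2 crossings.
Upper: 1–2 at easting≈474865.0 (right), 4–1 at easting≈474874.1 (right) → 2 crossings.
West: 3–4 at easting≈470340.8 (right), 5–1 at easting≈480452.4 (right) → 2 crossings.
Inner: 4–5 at easting≈468936.1 (right), 5–1 at easting≈472834.8 (right) → 2 crossings.
Lower: 5–6 at easting≈464527.8 (left), 7–1 at easting≈472438.3 (right) → 1 crossing.
Only Lower has an odd count, so the point is inside Lower.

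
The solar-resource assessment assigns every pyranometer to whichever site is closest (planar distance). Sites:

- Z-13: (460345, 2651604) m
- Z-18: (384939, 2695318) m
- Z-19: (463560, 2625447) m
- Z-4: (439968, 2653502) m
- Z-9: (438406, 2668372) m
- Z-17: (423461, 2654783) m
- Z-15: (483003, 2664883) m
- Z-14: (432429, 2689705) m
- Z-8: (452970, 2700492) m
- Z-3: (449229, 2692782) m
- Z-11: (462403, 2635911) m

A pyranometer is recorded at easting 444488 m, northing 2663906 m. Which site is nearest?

Z-9

Squared distances to each site:
Z-13: 402783653.000; Z-18: 4532797145.000; Z-19: 1842835865.000; Z-4: 128673616.000; Z-9: 56935880.000; Z-17: 525363858.000; Z-15: 1484359754.000; Z-14: 811007882.000; Z-8: 1410479720.000; Z-3: 856300457.000; Z-11: 1104667250.000.
Minimum at Z-9.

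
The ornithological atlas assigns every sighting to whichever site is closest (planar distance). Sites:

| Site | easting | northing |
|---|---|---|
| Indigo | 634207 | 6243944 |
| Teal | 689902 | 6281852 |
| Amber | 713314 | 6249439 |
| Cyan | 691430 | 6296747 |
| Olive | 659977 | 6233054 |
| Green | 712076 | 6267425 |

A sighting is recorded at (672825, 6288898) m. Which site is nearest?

Squared distances to each site:
Indigo: 3512212040.000; Teal: 341270045.000; Amber: 3196371802.000; Cyan: 407752826.000; Olive: 3283623440.000; Green: 2001730730.000.
Minimum at Teal.

Teal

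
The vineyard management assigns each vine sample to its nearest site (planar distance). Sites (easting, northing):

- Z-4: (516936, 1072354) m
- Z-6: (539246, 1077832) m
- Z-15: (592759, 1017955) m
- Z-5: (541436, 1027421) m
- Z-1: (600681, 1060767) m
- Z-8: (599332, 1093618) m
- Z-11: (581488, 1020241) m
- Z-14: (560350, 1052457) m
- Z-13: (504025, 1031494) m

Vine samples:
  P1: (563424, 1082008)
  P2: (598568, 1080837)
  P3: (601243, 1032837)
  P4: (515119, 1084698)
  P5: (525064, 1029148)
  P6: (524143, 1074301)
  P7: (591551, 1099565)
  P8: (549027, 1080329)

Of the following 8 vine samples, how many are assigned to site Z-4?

P1 → Z-6
P2 → Z-8
P3 → Z-15
P4 → Z-4
P5 → Z-5
P6 → Z-4
P7 → Z-8
P8 → Z-6
2 of the 8 go to Z-4.

2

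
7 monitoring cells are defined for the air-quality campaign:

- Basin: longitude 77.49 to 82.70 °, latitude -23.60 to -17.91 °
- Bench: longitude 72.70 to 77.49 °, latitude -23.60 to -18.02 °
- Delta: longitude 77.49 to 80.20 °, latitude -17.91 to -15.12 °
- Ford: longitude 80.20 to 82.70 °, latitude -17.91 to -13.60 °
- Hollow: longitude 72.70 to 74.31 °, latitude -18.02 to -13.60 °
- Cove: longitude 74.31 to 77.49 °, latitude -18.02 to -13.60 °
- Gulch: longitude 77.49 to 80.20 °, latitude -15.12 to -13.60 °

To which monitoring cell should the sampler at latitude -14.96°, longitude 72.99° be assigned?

The point has longitude = 72.99 and latitude = -14.96.
Only Hollow satisfies 72.70 ≤ longitude ≤ 74.31 and -18.02 ≤ latitude ≤ -13.60.

Hollow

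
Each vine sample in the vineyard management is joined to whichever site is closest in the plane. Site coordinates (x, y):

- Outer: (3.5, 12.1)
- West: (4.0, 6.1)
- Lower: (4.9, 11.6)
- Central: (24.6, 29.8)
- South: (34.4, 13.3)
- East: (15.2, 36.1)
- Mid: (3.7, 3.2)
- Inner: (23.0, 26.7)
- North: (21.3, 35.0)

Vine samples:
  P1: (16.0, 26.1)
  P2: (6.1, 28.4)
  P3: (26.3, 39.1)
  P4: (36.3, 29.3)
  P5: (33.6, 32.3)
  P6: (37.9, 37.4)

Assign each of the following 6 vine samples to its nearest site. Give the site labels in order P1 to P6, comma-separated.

Inner, East, North, Central, Central, Central

P1 → Inner (d²=49.36)
P2 → East (d²=142.10)
P3 → North (d²=41.81)
P4 → Central (d²=137.14)
P5 → Central (d²=87.25)
P6 → Central (d²=234.65)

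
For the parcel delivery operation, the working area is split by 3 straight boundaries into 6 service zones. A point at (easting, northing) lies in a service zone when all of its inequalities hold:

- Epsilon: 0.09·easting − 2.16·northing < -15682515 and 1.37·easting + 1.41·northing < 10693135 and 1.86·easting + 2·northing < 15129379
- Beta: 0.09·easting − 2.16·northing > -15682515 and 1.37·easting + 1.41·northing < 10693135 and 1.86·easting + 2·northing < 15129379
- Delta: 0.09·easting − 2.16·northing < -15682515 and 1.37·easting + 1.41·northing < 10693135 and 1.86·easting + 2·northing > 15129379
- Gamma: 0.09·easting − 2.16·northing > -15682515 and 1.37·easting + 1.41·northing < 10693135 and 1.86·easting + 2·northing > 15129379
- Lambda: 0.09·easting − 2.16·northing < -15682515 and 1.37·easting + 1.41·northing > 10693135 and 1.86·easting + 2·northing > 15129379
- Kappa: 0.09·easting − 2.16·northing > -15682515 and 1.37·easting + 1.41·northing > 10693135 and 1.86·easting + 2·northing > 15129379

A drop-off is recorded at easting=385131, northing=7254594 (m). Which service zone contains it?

0.09·385131 − 2.16·7254594 = -15635261.250, which is > -15682515
1.37·385131 + 1.41·7254594 = 10756607.010, which is > 10693135
1.86·385131 + 2·7254594 = 15225531.660, which is > 15129379
This sign pattern matches Kappa.

Kappa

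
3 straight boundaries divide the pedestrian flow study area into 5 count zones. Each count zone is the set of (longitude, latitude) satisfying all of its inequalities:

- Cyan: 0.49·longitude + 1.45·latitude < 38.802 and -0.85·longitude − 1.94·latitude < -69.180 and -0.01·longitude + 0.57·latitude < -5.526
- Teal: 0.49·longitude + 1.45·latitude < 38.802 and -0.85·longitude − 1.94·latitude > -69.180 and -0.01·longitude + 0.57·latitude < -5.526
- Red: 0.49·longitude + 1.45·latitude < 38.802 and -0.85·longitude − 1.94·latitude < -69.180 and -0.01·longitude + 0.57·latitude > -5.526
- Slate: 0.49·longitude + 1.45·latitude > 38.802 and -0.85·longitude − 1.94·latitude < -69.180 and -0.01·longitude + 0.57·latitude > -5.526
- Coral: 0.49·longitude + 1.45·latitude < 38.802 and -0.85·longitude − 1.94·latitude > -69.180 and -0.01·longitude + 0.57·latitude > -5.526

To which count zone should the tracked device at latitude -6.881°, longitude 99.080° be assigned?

0.49·99.080 + 1.45·-6.881 = 38.572, which is < 38.802
-0.85·99.080 − 1.94·-6.881 = -70.869, which is < -69.180
-0.01·99.080 + 0.57·-6.881 = -4.913, which is > -5.526
This sign pattern matches Red.

Red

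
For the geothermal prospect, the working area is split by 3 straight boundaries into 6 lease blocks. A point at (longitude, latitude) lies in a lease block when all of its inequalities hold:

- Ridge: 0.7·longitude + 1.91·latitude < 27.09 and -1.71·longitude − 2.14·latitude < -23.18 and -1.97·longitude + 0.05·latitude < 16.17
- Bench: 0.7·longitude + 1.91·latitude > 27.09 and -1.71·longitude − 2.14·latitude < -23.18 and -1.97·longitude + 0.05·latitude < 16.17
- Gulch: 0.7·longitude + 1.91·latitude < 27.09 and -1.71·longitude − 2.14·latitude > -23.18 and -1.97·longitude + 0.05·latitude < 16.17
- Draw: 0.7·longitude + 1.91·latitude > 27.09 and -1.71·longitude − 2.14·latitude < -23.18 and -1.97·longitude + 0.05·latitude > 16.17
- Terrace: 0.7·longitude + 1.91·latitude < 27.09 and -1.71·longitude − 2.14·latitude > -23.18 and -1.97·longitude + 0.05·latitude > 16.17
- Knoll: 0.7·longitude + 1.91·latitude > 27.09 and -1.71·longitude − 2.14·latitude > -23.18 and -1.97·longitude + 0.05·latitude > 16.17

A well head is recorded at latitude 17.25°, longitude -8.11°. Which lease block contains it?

Knoll

0.7·-8.11 + 1.91·17.25 = 27.270, which is > 27.09
-1.71·-8.11 − 2.14·17.25 = -23.047, which is > -23.18
-1.97·-8.11 + 0.05·17.25 = 16.839, which is > 16.17
This sign pattern matches Knoll.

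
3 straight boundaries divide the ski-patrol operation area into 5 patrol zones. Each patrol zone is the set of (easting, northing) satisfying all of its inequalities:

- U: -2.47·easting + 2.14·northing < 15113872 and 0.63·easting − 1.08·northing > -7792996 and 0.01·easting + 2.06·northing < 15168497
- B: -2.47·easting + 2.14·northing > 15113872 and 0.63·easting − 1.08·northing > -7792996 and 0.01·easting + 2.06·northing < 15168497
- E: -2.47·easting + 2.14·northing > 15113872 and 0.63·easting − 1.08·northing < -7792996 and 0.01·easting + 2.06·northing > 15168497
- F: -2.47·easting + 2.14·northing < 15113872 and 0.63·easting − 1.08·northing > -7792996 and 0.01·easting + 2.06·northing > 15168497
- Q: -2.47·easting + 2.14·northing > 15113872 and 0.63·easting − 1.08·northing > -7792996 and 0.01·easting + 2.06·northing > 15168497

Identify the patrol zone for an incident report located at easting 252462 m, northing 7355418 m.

B

-2.47·252462 + 2.14·7355418 = 15117013.380, which is > 15113872
0.63·252462 − 1.08·7355418 = -7784800.380, which is > -7792996
0.01·252462 + 2.06·7355418 = 15154685.700, which is < 15168497
This sign pattern matches B.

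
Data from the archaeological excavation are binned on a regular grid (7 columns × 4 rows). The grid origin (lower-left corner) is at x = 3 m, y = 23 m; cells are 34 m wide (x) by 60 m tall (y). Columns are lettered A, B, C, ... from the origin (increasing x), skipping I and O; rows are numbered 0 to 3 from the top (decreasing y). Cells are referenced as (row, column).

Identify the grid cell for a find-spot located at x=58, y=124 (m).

Column index: ⌊(58 − 3) / 34⌋ = ⌊1.618⌋ = 1 → column B
Row offset from origin: ⌊(124 − 23) / 60⌋ = ⌊1.683⌋ = 1 → row 2 (counted from top)

(2, B)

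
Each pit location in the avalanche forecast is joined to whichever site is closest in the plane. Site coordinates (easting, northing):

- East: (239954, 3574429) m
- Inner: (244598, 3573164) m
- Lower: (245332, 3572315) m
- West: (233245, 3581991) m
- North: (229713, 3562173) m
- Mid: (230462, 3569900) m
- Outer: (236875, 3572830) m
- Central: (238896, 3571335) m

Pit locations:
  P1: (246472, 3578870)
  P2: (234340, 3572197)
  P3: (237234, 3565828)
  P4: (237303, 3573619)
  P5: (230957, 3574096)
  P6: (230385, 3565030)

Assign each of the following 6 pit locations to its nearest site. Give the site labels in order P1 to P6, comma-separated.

P1 → Inner (d²=36070312.00)
P2 → Outer (d²=6826914.00)
P3 → Central (d²=33089293.00)
P4 → Outer (d²=805705.00)
P5 → Mid (d²=17851441.00)
P6 → North (d²=8614033.00)

Inner, Outer, Central, Outer, Mid, North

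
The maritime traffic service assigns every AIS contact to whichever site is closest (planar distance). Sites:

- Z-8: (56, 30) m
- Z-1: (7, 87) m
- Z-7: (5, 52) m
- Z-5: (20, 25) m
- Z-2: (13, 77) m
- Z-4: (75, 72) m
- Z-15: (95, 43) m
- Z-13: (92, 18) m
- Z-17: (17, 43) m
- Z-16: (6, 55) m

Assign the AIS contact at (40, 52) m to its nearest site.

Z-17

Squared distances to each site:
Z-8: 740.000; Z-1: 2314.000; Z-7: 1225.000; Z-5: 1129.000; Z-2: 1354.000; Z-4: 1625.000; Z-15: 3106.000; Z-13: 3860.000; Z-17: 610.000; Z-16: 1165.000.
Minimum at Z-17.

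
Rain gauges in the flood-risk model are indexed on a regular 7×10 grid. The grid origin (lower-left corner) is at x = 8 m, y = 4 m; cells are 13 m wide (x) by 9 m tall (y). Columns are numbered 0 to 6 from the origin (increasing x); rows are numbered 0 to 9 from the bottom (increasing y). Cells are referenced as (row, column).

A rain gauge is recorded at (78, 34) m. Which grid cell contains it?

Column index: ⌊(78 − 8) / 13⌋ = ⌊5.385⌋ = 5
Row offset from origin: ⌊(34 − 4) / 9⌋ = ⌊3.333⌋ = 3 → row 3

(3, 5)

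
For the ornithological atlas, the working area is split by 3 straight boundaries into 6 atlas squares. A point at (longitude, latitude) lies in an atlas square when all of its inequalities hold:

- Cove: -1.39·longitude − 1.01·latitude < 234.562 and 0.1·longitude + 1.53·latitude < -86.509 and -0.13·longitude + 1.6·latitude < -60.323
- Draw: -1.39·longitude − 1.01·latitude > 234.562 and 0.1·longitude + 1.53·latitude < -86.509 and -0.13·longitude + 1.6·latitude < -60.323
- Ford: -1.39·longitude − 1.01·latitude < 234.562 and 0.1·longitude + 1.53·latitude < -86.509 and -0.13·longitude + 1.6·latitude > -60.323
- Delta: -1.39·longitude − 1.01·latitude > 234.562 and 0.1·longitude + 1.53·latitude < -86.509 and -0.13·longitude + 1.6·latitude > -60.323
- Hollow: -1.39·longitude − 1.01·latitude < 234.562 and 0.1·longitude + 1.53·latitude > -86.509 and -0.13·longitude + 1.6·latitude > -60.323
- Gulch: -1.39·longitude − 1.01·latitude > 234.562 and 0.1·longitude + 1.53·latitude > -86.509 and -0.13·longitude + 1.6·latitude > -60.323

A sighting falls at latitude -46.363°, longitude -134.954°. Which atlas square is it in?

-1.39·-134.954 − 1.01·-46.363 = 234.413, which is < 234.562
0.1·-134.954 + 1.53·-46.363 = -84.431, which is > -86.509
-0.13·-134.954 + 1.6·-46.363 = -56.637, which is > -60.323
This sign pattern matches Hollow.

Hollow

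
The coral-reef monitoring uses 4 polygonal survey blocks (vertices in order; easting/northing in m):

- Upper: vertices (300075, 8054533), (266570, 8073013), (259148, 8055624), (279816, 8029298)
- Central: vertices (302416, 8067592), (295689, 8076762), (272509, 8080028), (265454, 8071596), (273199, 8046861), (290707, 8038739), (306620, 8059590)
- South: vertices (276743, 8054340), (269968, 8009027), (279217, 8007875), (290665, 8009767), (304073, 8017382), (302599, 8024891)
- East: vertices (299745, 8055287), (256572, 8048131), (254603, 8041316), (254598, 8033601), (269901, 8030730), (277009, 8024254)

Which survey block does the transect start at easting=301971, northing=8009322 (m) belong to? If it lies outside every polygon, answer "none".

Cast a ray rightward from (301971, 8009322). For each polygon, the edges (by vertex number in listed order) whose endpoints lie on opposite sides of northing = 8009322, where each meets that height, and whether that is right or left of the point:
Upper: no edge straddles that height → 0 crossings.
Central: no edge straddles that height → 0 crossings.
South: 1–2 at easting≈270012.1 (left), 3–4 at easting≈287972.4 (left) → 0 crossings.
East: no edge straddles that height → 0 crossings.
All counts are even, so the point lies outside every listed polygon.

none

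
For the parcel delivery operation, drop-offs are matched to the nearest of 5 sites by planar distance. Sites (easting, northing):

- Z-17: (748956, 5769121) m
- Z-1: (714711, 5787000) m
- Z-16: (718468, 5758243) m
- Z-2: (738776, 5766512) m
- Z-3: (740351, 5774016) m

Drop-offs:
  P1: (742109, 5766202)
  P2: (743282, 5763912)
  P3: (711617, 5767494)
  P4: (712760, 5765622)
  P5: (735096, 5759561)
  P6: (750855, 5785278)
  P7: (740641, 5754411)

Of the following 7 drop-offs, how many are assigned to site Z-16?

P1 → Z-2
P2 → Z-2
P3 → Z-16
P4 → Z-16
P5 → Z-2
P6 → Z-3
P7 → Z-2
2 of the 7 go to Z-16.

2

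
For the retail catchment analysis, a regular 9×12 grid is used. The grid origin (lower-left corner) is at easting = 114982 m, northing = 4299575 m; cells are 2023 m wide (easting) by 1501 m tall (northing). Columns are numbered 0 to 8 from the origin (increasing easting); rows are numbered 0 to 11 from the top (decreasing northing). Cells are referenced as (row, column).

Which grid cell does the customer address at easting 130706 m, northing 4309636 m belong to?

Column index: ⌊(130706 − 114982) / 2023⌋ = ⌊7.773⌋ = 7
Row offset from origin: ⌊(4309636 − 4299575) / 1501⌋ = ⌊6.703⌋ = 6 → row 5 (counted from top)

(5, 7)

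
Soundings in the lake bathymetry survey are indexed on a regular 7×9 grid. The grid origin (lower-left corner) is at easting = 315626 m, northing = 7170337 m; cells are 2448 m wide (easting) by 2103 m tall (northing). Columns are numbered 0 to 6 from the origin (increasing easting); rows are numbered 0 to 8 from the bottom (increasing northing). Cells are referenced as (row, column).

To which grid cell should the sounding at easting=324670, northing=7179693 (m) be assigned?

(4, 3)

Column index: ⌊(324670 − 315626) / 2448⌋ = ⌊3.694⌋ = 3
Row offset from origin: ⌊(7179693 − 7170337) / 2103⌋ = ⌊4.449⌋ = 4 → row 4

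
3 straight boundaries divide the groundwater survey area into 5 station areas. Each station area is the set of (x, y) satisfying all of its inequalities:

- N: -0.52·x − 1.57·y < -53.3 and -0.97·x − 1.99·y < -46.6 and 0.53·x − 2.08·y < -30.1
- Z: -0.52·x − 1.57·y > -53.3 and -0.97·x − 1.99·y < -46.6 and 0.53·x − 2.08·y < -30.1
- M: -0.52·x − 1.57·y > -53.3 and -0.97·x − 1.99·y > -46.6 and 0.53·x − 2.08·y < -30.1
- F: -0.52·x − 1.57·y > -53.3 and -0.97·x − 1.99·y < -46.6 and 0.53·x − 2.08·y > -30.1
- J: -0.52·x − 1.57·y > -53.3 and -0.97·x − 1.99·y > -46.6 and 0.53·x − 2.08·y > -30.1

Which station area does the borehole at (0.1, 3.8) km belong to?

J

-0.52·0.1 − 1.57·3.8 = -6.018, which is > -53.3
-0.97·0.1 − 1.99·3.8 = -7.659, which is > -46.6
0.53·0.1 − 2.08·3.8 = -7.851, which is > -30.1
This sign pattern matches J.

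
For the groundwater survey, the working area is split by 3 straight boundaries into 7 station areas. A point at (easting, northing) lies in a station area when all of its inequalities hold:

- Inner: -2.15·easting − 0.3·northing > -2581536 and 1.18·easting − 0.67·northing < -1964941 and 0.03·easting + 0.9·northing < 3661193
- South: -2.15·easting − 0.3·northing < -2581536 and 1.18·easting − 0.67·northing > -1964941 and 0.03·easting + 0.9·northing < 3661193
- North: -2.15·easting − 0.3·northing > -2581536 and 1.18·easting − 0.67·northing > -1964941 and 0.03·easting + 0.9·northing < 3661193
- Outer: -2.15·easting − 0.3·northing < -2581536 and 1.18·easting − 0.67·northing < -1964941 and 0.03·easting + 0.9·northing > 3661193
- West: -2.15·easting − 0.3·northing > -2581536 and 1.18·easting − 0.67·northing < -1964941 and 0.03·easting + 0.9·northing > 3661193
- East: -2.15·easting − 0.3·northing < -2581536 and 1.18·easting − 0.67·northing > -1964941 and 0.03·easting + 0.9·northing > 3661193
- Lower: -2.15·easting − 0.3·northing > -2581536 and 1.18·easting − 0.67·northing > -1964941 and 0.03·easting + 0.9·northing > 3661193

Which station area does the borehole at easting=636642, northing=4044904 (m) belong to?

South

-2.15·636642 − 0.3·4044904 = -2582251.500, which is < -2581536
1.18·636642 − 0.67·4044904 = -1958848.120, which is > -1964941
0.03·636642 + 0.9·4044904 = 3659512.860, which is < 3661193
This sign pattern matches South.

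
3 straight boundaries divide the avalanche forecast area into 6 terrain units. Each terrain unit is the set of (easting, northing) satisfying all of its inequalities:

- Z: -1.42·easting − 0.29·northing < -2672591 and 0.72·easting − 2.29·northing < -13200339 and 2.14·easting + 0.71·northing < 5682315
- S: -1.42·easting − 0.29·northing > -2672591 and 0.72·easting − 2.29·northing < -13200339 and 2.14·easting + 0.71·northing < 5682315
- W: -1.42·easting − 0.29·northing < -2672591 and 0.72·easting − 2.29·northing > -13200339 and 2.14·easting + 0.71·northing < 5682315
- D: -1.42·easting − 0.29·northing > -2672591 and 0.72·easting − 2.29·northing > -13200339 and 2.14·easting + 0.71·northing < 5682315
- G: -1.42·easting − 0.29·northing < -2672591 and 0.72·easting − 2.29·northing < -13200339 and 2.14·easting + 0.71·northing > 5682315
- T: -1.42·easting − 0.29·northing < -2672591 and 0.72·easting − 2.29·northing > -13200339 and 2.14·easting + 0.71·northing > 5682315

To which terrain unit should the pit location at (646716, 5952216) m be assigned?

-1.42·646716 − 0.29·5952216 = -2644479.360, which is > -2672591
0.72·646716 − 2.29·5952216 = -13164939.120, which is > -13200339
2.14·646716 + 0.71·5952216 = 5610045.600, which is < 5682315
This sign pattern matches D.

D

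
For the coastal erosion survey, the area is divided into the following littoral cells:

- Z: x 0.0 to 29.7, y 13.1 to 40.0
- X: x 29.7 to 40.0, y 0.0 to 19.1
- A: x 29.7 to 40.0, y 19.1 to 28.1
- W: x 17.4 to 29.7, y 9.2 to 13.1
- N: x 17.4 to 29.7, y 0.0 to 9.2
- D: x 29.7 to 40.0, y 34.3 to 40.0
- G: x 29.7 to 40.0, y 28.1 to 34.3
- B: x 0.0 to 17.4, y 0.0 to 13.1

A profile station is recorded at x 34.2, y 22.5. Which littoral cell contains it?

The point has x = 34.2 and y = 22.5.
Only A satisfies 29.7 ≤ x ≤ 40.0 and 19.1 ≤ y ≤ 28.1.

A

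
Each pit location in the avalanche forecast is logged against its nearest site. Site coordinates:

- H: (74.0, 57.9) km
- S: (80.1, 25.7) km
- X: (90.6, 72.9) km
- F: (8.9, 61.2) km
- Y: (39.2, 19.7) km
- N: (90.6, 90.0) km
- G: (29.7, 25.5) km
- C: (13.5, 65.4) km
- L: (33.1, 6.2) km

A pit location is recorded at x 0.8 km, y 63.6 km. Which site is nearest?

Squared distances to each site:
H: 5390.730; S: 7724.900; X: 8150.530; F: 71.370; Y: 3401.770; N: 8761.000; G: 2286.820; C: 164.530; L: 4338.050.
Minimum at F.

F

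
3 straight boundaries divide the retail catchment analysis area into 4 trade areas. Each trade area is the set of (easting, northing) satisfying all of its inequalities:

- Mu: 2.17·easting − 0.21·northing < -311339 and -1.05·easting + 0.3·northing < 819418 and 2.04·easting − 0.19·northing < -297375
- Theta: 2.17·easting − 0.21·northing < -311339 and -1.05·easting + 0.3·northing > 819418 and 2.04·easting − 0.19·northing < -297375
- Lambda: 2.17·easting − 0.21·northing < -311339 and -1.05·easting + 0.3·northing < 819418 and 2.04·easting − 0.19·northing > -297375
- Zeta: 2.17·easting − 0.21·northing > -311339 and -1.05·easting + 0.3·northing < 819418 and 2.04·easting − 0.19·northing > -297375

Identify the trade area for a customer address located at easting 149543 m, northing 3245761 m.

Mu

2.17·149543 − 0.21·3245761 = -357101.500, which is < -311339
-1.05·149543 + 0.3·3245761 = 816708.150, which is < 819418
2.04·149543 − 0.19·3245761 = -311626.870, which is < -297375
This sign pattern matches Mu.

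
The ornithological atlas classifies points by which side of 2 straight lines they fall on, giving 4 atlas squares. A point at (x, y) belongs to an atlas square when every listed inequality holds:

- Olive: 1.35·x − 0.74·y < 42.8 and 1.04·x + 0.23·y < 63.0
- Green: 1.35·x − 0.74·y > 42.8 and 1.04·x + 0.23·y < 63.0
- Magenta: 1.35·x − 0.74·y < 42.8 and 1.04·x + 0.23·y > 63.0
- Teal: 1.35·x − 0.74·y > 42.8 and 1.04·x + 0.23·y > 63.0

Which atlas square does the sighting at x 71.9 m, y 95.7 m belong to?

Magenta

1.35·71.9 − 0.74·95.7 = 26.247, which is < 42.8
1.04·71.9 + 0.23·95.7 = 96.787, which is > 63.0
This sign pattern matches Magenta.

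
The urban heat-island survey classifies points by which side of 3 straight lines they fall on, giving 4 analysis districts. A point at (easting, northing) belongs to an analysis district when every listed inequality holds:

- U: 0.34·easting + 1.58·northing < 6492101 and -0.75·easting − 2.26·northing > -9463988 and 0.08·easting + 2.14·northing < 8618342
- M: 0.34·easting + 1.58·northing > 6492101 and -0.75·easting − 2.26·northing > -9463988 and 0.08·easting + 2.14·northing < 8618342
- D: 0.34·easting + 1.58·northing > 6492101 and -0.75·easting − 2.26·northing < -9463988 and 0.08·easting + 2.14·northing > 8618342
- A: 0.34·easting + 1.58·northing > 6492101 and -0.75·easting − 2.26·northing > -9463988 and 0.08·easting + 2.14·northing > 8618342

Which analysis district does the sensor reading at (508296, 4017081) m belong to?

A

0.34·508296 + 1.58·4017081 = 6519808.620, which is > 6492101
-0.75·508296 − 2.26·4017081 = -9459825.060, which is > -9463988
0.08·508296 + 2.14·4017081 = 8637217.020, which is > 8618342
This sign pattern matches A.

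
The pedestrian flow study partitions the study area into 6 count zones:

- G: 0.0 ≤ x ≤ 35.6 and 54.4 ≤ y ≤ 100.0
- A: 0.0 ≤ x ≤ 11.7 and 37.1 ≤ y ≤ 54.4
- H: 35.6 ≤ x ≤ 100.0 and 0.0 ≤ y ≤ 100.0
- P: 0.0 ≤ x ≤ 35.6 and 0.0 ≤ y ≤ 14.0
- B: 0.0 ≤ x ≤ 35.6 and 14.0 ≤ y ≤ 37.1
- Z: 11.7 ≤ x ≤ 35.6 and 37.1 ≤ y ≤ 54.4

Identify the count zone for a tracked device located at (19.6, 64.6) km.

G

The point has x = 19.6 and y = 64.6.
Only G satisfies 0.0 ≤ x ≤ 35.6 and 54.4 ≤ y ≤ 100.0.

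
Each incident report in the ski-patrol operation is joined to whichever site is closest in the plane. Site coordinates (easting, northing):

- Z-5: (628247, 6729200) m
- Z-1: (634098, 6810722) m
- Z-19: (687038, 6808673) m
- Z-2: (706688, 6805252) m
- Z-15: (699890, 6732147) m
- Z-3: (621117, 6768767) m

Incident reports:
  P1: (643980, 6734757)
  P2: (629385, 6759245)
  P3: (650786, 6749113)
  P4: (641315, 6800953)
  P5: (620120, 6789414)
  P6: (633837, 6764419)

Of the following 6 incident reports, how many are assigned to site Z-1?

P1 → Z-5
P2 → Z-3
P3 → Z-5
P4 → Z-1
P5 → Z-3
P6 → Z-3
1 of the 6 goes to Z-1.

1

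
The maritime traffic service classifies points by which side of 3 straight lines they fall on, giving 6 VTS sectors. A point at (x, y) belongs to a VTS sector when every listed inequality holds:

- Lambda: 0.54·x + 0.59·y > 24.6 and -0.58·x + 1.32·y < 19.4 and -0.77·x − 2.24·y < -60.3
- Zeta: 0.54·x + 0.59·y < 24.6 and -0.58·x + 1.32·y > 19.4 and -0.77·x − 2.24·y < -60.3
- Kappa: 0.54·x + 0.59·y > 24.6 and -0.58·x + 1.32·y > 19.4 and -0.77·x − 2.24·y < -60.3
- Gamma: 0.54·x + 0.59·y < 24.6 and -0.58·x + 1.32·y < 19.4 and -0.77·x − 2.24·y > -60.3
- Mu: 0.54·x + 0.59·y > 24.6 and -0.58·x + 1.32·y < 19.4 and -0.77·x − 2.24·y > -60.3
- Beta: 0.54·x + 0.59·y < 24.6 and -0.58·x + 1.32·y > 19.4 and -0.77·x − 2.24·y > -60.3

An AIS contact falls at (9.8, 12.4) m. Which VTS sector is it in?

Gamma

0.54·9.8 + 0.59·12.4 = 12.608, which is < 24.6
-0.58·9.8 + 1.32·12.4 = 10.684, which is < 19.4
-0.77·9.8 − 2.24·12.4 = -35.322, which is > -60.3
This sign pattern matches Gamma.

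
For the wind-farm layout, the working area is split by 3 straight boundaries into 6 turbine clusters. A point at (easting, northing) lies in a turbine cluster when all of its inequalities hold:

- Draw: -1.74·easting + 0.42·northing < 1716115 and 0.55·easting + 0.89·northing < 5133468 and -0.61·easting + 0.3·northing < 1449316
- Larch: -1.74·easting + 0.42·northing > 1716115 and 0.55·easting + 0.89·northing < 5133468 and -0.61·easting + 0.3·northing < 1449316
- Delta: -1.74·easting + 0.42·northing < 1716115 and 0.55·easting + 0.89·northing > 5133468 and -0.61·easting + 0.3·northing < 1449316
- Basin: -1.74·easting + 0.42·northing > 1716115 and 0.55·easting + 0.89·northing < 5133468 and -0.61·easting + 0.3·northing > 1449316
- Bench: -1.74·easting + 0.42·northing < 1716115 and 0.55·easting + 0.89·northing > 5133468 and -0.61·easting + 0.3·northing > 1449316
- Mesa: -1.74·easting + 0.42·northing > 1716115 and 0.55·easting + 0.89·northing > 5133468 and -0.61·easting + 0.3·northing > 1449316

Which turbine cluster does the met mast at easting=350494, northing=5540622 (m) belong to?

-1.74·350494 + 0.42·5540622 = 1717201.680, which is > 1716115
0.55·350494 + 0.89·5540622 = 5123925.280, which is < 5133468
-0.61·350494 + 0.3·5540622 = 1448385.260, which is < 1449316
This sign pattern matches Larch.

Larch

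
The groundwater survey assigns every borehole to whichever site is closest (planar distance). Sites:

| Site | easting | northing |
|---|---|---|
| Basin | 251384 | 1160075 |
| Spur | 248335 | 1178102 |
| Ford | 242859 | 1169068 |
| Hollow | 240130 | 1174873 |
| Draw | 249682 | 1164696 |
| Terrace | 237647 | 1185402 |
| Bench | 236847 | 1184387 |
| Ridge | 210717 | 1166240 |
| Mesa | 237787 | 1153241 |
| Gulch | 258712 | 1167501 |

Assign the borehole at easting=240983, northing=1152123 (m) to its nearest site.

Mesa

Squared distances to each site:
Basin: 171415105.000; Spur: 728960345.000; Ford: 290652401.000; Hollow: 518290109.000; Draw: 233752930.000; Terrace: 1118620737.000; Bench: 1058072192.000; Ridge: 1115320445.000; Mesa: 11464340.000; Gulch: 550800325.000.
Minimum at Mesa.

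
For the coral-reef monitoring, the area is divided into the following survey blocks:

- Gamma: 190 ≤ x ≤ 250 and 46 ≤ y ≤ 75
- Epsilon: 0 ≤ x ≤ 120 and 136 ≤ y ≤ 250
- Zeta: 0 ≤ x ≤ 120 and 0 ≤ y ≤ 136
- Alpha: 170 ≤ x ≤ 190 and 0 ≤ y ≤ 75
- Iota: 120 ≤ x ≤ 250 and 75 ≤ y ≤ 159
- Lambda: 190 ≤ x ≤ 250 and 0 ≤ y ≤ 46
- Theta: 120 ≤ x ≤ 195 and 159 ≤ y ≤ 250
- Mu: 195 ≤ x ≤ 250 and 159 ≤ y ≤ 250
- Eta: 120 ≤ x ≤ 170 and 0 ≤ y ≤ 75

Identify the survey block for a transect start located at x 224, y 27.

Lambda

The point has x = 224 and y = 27.
Only Lambda satisfies 190 ≤ x ≤ 250 and 0 ≤ y ≤ 46.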